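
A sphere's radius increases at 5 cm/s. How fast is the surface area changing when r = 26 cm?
1040π cm²/s

S = 4πr²
dS/dt = dS/dr · dr/dt = 8πr · 5
At r = 26: dS/dt = 1040π cm²/s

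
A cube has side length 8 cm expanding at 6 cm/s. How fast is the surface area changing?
576 cm²/s

A = 6s²
dA/dt = 12s · ds/dt = 12·8·6 = 576 cm²/s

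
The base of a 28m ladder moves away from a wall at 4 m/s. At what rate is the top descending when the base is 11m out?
44√663/663 ≈ 1.709 m/s

x² + y² = 28²
2x·dx/dt + 2y·dy/dt = 0
dy/dt = -x/y · dx/dt = -11/√663 · 4 = -44√663/663 m/s
The top is descending at 44√663/663 ≈ 1.709 m/s.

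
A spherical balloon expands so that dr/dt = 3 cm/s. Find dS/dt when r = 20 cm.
480π cm²/s

S = 4πr²
dS/dt = dS/dr · dr/dt = 8πr · 3
At r = 20: dS/dt = 480π cm²/s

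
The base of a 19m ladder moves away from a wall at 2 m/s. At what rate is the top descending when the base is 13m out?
13√3/12 ≈ 1.876 m/s

x² + y² = 19²
2x·dx/dt + 2y·dy/dt = 0
dy/dt = -x/y · dx/dt = -13/(8√3) · 2 = -13√3/12 m/s
The top is descending at 13√3/12 ≈ 1.876 m/s.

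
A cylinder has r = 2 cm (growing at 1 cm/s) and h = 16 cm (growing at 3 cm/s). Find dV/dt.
76π cm³/s

V = πr²h
dV/dt = 2πrh·dr/dt + πr²·dh/dt
= 2π(2)(16)(1) + π(2)²(3)
= 76π cm³/s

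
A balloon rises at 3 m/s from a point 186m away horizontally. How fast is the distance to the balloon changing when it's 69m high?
69√4373/4373 ≈ 1.043 m/s

z² = 186² + y²
z = √(186² + 69²) = 3√4373
dz/dt = y/z · dy/dt = 69/(3√4373) · 3 = 69√4373/4373 ≈ 1.043 m/s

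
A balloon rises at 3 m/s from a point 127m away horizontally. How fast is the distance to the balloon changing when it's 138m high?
414√35173/35173 ≈ 2.207 m/s

z² = 127² + y²
z = √(127² + 138²) = √35173
dz/dt = y/z · dy/dt = 138/√35173 · 3 = 414√35173/35173 ≈ 2.207 m/s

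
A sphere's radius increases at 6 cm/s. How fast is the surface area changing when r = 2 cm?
96π cm²/s

S = 4πr²
dS/dt = dS/dr · dr/dt = 8πr · 6
At r = 2: dS/dt = 96π cm²/s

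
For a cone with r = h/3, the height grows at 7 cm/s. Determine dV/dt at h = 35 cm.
8575π/9 cm³/s

V = (1/3)π(h/3)²h = πh³/27
dV/dt = πh²/9 · 7
At h = 35: dV/dt = 8575π/9 cm³/s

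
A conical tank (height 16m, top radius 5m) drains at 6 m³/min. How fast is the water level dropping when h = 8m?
24/(25π) ≈ 0.3056 m/min

r/h = 5/16, so r = (5/16)h
V = (1/3)πr²h = (1/3)π((5/16)h)²h = (25/768)πh³
dV/dh = (25/256)πh²
dh/dt = (dV/dt)/(dV/dh) = -6/((25/256)π·8²) = -24/(25π) m/min
The level is dropping at 24/(25π) ≈ 0.3056 m/min.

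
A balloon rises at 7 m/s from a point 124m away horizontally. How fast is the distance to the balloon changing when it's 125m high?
875√31001/31001 ≈ 4.97 m/s

z² = 124² + y²
z = √(124² + 125²) = √31001
dz/dt = y/z · dy/dt = 125/√31001 · 7 = 875√31001/31001 ≈ 4.97 m/s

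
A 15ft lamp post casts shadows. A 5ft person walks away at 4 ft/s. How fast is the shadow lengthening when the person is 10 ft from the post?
2 ft/s

By similar triangles: 15/(x+s) = 5/s
Solving: s = 5x/10
ds/dt = 5/10 · dx/dt = 1/2 · 4 = 2 ft/s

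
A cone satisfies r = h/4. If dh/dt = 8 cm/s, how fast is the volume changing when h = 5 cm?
25π/2 cm³/s

V = (1/3)π(h/4)²h = πh³/48
dV/dt = πh²/16 · 8
At h = 5: dV/dt = 25π/2 cm³/s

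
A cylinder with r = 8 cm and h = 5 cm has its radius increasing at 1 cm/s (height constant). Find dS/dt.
42π cm²/s

S = 2πrh + 2πr² (lateral + bases)
dS/dt = (2πh + 4πr)·dr/dt = (2π·5 + 4π·8)·1
= 42π cm²/s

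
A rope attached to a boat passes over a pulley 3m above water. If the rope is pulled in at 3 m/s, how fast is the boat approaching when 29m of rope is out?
87√13/104 ≈ 3.016 m/s

rope² = x² + 3²
x = √(29² - 3²) = 8√13
dx/dt = (rope/x) · d(rope)/dt = (29/(8√13)) · (-3) = -87√13/104 m/s
The boat approaches at 87√13/104 ≈ 3.016 m/s.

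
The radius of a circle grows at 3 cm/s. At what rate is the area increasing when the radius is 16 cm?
96π cm²/s

A = πr²
dA/dt = 2πr · dr/dt = 2π(16)(3) = 96π cm²/s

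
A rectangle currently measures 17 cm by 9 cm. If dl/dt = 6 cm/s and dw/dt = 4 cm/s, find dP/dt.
20 cm/s

P = 2(l + w)
dP/dt = 2(dl/dt + dw/dt) = 2(6 + 4) = 20 cm/s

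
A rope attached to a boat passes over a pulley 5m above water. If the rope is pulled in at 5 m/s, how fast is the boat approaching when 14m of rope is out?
70√19/57 ≈ 5.353 m/s

rope² = x² + 5²
x = √(14² - 5²) = 3√19
dx/dt = (rope/x) · d(rope)/dt = (14/(3√19)) · (-5) = -70√19/57 m/s
The boat approaches at 70√19/57 ≈ 5.353 m/s.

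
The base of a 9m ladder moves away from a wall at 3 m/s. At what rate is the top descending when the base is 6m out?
6√5/5 ≈ 2.683 m/s

x² + y² = 9²
2x·dx/dt + 2y·dy/dt = 0
dy/dt = -x/y · dx/dt = -6/(3√5) · 3 = -6√5/5 m/s
The top is descending at 6√5/5 ≈ 2.683 m/s.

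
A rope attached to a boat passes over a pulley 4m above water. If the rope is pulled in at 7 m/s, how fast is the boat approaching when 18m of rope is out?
9√77/11 ≈ 7.18 m/s

rope² = x² + 4²
x = √(18² - 4²) = 2√77
dx/dt = (rope/x) · d(rope)/dt = (18/(2√77)) · (-7) = -9√77/11 m/s
The boat approaches at 9√77/11 ≈ 7.18 m/s.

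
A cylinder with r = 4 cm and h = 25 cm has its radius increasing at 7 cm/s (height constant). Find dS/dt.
462π cm²/s

S = 2πrh + 2πr² (lateral + bases)
dS/dt = (2πh + 4πr)·dr/dt = (2π·25 + 4π·4)·7
= 462π cm²/s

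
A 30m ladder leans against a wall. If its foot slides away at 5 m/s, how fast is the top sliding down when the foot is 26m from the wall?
65√14/28 ≈ 8.686 m/s

x² + y² = 30²
2x·dx/dt + 2y·dy/dt = 0
dy/dt = -x/y · dx/dt = -26/(4√14) · 5 = -65√14/28 m/s
The top is descending at 65√14/28 ≈ 8.686 m/s.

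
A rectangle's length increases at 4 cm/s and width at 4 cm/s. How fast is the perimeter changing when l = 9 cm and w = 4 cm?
16 cm/s

P = 2(l + w)
dP/dt = 2(dl/dt + dw/dt) = 2(4 + 4) = 16 cm/s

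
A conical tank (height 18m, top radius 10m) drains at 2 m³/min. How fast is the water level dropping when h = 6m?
9/(50π) ≈ 0.0573 m/min

r/h = 10/18, so r = (5/9)h
V = (1/3)πr²h = (1/3)π((5/9)h)²h = (25/243)πh³
dV/dh = (25/81)πh²
dh/dt = (dV/dt)/(dV/dh) = -2/((25/81)π·6²) = -9/(50π) m/min
The level is dropping at 9/(50π) ≈ 0.0573 m/min.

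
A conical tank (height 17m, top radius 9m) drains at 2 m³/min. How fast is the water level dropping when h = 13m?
578/(13689π) ≈ 0.01344 m/min

r/h = 9/17, so r = (9/17)h
V = (1/3)πr²h = (1/3)π((9/17)h)²h = (27/289)πh³
dV/dh = (81/289)πh²
dh/dt = (dV/dt)/(dV/dh) = -2/((81/289)π·13²) = -578/(13689π) m/min
The level is dropping at 578/(13689π) ≈ 0.01344 m/min.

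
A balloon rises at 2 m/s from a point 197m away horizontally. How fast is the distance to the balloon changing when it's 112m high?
224√51353/51353 ≈ 0.9885 m/s

z² = 197² + y²
z = √(197² + 112²) = √51353
dz/dt = y/z · dy/dt = 112/√51353 · 2 = 224√51353/51353 ≈ 0.9885 m/s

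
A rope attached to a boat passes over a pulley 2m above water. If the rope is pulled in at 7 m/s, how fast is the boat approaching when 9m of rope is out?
9√77/11 ≈ 7.18 m/s

rope² = x² + 2²
x = √(9² - 2²) = √77
dx/dt = (rope/x) · d(rope)/dt = (9/√77) · (-7) = -9√77/11 m/s
The boat approaches at 9√77/11 ≈ 7.18 m/s.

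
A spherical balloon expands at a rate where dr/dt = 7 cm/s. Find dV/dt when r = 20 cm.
11200π cm³/s

V = (4/3)πr³
dV/dt = dV/dr · dr/dt = 4πr² · 7
At r = 20: dV/dt = 11200π cm³/s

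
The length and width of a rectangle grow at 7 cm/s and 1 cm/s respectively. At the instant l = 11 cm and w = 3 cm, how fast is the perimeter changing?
16 cm/s

P = 2(l + w)
dP/dt = 2(dl/dt + dw/dt) = 2(7 + 1) = 16 cm/s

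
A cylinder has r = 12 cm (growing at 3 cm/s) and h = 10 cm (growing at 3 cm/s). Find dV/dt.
1152π cm³/s

V = πr²h
dV/dt = 2πrh·dr/dt + πr²·dh/dt
= 2π(12)(10)(3) + π(12)²(3)
= 1152π cm³/s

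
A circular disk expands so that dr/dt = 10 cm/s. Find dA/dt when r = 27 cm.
540π cm²/s

A = πr²
dA/dt = 2πr · dr/dt = 2π(27)(10) = 540π cm²/s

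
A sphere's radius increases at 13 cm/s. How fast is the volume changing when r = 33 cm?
56628π cm³/s

V = (4/3)πr³
dV/dt = dV/dr · dr/dt = 4πr² · 13
At r = 33: dV/dt = 56628π cm³/s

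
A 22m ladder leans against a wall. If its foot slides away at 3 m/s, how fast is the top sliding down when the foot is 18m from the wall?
27√10/20 ≈ 4.269 m/s

x² + y² = 22²
2x·dx/dt + 2y·dy/dt = 0
dy/dt = -x/y · dx/dt = -18/(4√10) · 3 = -27√10/20 m/s
The top is descending at 27√10/20 ≈ 4.269 m/s.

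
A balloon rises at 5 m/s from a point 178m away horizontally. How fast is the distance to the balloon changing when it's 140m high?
350√12821/12821 ≈ 3.091 m/s

z² = 178² + y²
z = √(178² + 140²) = 2√12821
dz/dt = y/z · dy/dt = 140/(2√12821) · 5 = 350√12821/12821 ≈ 3.091 m/s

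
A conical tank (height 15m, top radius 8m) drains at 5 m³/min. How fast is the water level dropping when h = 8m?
1125/(4096π) ≈ 0.08743 m/min

r/h = 8/15, so r = (8/15)h
V = (1/3)πr²h = (1/3)π((8/15)h)²h = (64/675)πh³
dV/dh = (64/225)πh²
dh/dt = (dV/dt)/(dV/dh) = -5/((64/225)π·8²) = -1125/(4096π) m/min
The level is dropping at 1125/(4096π) ≈ 0.08743 m/min.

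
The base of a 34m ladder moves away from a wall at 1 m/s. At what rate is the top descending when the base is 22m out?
11√42/84 ≈ 0.8487 m/s

x² + y² = 34²
2x·dx/dt + 2y·dy/dt = 0
dy/dt = -x/y · dx/dt = -22/(4√42) · 1 = -11√42/84 m/s
The top is descending at 11√42/84 ≈ 0.8487 m/s.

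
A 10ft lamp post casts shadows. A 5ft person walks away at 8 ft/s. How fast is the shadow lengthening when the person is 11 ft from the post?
8 ft/s

By similar triangles: 10/(x+s) = 5/s
Solving: s = 5x/5
ds/dt = 5/5 · dx/dt = 1 · 8 = 8 ft/s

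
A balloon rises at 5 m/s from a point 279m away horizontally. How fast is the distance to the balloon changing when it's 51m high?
85√8938/8938 ≈ 0.8991 m/s

z² = 279² + y²
z = √(279² + 51²) = 3√8938
dz/dt = y/z · dy/dt = 51/(3√8938) · 5 = 85√8938/8938 ≈ 0.8991 m/s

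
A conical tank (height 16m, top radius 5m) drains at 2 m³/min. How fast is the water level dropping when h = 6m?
128/(225π) ≈ 0.1811 m/min

r/h = 5/16, so r = (5/16)h
V = (1/3)πr²h = (1/3)π((5/16)h)²h = (25/768)πh³
dV/dh = (25/256)πh²
dh/dt = (dV/dt)/(dV/dh) = -2/((25/256)π·6²) = -128/(225π) m/min
The level is dropping at 128/(225π) ≈ 0.1811 m/min.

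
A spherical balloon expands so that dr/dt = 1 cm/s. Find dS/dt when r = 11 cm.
88π cm²/s

S = 4πr²
dS/dt = dS/dr · dr/dt = 8πr · 1
At r = 11: dS/dt = 88π cm²/s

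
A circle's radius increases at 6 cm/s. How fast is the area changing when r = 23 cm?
276π cm²/s

A = πr²
dA/dt = 2πr · dr/dt = 2π(23)(6) = 276π cm²/s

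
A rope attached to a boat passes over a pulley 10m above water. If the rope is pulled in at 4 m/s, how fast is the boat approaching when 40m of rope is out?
16√15/15 ≈ 4.131 m/s

rope² = x² + 10²
x = √(40² - 10²) = 10√15
dx/dt = (rope/x) · d(rope)/dt = (40/(10√15)) · (-4) = -16√15/15 m/s
The boat approaches at 16√15/15 ≈ 4.131 m/s.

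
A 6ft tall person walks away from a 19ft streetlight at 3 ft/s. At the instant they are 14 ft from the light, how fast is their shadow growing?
18/13 ft/s

By similar triangles: 19/(x+s) = 6/s
Solving: s = 6x/13
ds/dt = 6/13 · dx/dt = 6/13 · 3 = 18/13 ft/s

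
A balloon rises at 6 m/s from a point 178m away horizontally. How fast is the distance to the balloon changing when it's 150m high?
225√13546/6773 ≈ 3.866 m/s

z² = 178² + y²
z = √(178² + 150²) = 2√13546
dz/dt = y/z · dy/dt = 150/(2√13546) · 6 = 225√13546/6773 ≈ 3.866 m/s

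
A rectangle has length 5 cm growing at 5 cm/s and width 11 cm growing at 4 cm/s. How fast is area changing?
75 cm²/s

A = lw
dA/dt = w·dl/dt + l·dw/dt = 11·5 + 5·4 = 75 cm²/s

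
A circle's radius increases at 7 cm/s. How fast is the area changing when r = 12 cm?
168π cm²/s

A = πr²
dA/dt = 2πr · dr/dt = 2π(12)(7) = 168π cm²/s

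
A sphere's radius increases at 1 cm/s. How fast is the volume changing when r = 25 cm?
2500π cm³/s

V = (4/3)πr³
dV/dt = dV/dr · dr/dt = 4πr² · 1
At r = 25: dV/dt = 2500π cm³/s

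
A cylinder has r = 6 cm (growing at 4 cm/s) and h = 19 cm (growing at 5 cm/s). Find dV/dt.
1092π cm³/s

V = πr²h
dV/dt = 2πrh·dr/dt + πr²·dh/dt
= 2π(6)(19)(4) + π(6)²(5)
= 1092π cm³/s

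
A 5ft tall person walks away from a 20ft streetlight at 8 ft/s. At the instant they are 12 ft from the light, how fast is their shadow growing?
8/3 ft/s

By similar triangles: 20/(x+s) = 5/s
Solving: s = 5x/15
ds/dt = 5/15 · dx/dt = 1/3 · 8 = 8/3 ft/s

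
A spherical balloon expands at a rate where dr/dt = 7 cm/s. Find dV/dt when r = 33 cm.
30492π cm³/s

V = (4/3)πr³
dV/dt = dV/dr · dr/dt = 4πr² · 7
At r = 33: dV/dt = 30492π cm³/s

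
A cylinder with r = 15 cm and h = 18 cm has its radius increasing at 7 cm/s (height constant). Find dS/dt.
672π cm²/s

S = 2πrh + 2πr² (lateral + bases)
dS/dt = (2πh + 4πr)·dr/dt = (2π·18 + 4π·15)·7
= 672π cm²/s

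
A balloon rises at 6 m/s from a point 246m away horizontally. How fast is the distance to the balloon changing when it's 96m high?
96√1937/1937 ≈ 2.181 m/s

z² = 246² + y²
z = √(246² + 96²) = 6√1937
dz/dt = y/z · dy/dt = 96/(6√1937) · 6 = 96√1937/1937 ≈ 2.181 m/s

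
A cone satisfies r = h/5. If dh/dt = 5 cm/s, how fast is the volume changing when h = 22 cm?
484π/5 cm³/s

V = (1/3)π(h/5)²h = πh³/75
dV/dt = πh²/25 · 5
At h = 22: dV/dt = 484π/5 cm³/s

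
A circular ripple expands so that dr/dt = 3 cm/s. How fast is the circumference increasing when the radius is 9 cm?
6π cm/s

C = 2πr
dC/dt = 2π · dr/dt = 2π · 3 = 6π cm/s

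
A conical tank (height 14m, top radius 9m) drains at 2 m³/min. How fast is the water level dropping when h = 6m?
98/(729π) ≈ 0.04279 m/min

r/h = 9/14, so r = (9/14)h
V = (1/3)πr²h = (1/3)π((9/14)h)²h = (27/196)πh³
dV/dh = (81/196)πh²
dh/dt = (dV/dt)/(dV/dh) = -2/((81/196)π·6²) = -98/(729π) m/min
The level is dropping at 98/(729π) ≈ 0.04279 m/min.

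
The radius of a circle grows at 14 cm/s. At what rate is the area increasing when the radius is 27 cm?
756π cm²/s

A = πr²
dA/dt = 2πr · dr/dt = 2π(27)(14) = 756π cm²/s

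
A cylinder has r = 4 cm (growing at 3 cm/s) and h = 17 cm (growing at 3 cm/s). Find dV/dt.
456π cm³/s

V = πr²h
dV/dt = 2πrh·dr/dt + πr²·dh/dt
= 2π(4)(17)(3) + π(4)²(3)
= 456π cm³/s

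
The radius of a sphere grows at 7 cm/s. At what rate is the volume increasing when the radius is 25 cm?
17500π cm³/s

V = (4/3)πr³
dV/dt = dV/dr · dr/dt = 4πr² · 7
At r = 25: dV/dt = 17500π cm³/s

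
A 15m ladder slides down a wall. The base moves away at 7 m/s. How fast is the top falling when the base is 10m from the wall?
14√5/5 ≈ 6.261 m/s

x² + y² = 15²
2x·dx/dt + 2y·dy/dt = 0
dy/dt = -x/y · dx/dt = -10/(5√5) · 7 = -14√5/5 m/s
The top is descending at 14√5/5 ≈ 6.261 m/s.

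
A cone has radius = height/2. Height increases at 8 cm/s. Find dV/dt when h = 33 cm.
2178π cm³/s

V = (1/3)π(h/2)²h = πh³/12
dV/dt = πh²/4 · 8
At h = 33: dV/dt = 2178π cm³/s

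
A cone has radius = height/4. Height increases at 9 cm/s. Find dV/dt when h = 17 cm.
2601π/16 cm³/s

V = (1/3)π(h/4)²h = πh³/48
dV/dt = πh²/16 · 9
At h = 17: dV/dt = 2601π/16 cm³/s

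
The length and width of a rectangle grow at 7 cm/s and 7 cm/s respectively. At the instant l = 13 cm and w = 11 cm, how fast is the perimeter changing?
28 cm/s

P = 2(l + w)
dP/dt = 2(dl/dt + dw/dt) = 2(7 + 7) = 28 cm/s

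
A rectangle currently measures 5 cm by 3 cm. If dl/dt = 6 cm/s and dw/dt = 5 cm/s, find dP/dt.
22 cm/s

P = 2(l + w)
dP/dt = 2(dl/dt + dw/dt) = 2(6 + 5) = 22 cm/s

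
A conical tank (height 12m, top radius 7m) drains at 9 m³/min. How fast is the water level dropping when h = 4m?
81/(49π) ≈ 0.5262 m/min

r/h = 7/12, so r = (7/12)h
V = (1/3)πr²h = (1/3)π((7/12)h)²h = (49/432)πh³
dV/dh = (49/144)πh²
dh/dt = (dV/dt)/(dV/dh) = -9/((49/144)π·4²) = -81/(49π) m/min
The level is dropping at 81/(49π) ≈ 0.5262 m/min.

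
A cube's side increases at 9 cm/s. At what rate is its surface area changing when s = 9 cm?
972 cm²/s

A = 6s²
dA/dt = 12s · ds/dt = 12·9·9 = 972 cm²/s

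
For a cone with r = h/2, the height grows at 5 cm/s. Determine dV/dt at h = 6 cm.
45π cm³/s

V = (1/3)π(h/2)²h = πh³/12
dV/dt = πh²/4 · 5
At h = 6: dV/dt = 45π cm³/s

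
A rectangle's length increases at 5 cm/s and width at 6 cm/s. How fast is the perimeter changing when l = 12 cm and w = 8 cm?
22 cm/s

P = 2(l + w)
dP/dt = 2(dl/dt + dw/dt) = 2(5 + 6) = 22 cm/s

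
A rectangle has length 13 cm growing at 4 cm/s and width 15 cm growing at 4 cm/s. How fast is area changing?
112 cm²/s

A = lw
dA/dt = w·dl/dt + l·dw/dt = 15·4 + 13·4 = 112 cm²/s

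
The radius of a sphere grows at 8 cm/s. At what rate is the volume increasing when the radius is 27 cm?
23328π cm³/s

V = (4/3)πr³
dV/dt = dV/dr · dr/dt = 4πr² · 8
At r = 27: dV/dt = 23328π cm³/s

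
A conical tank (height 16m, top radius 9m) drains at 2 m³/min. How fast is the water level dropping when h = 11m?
512/(9801π) ≈ 0.01663 m/min

r/h = 9/16, so r = (9/16)h
V = (1/3)πr²h = (1/3)π((9/16)h)²h = (27/256)πh³
dV/dh = (81/256)πh²
dh/dt = (dV/dt)/(dV/dh) = -2/((81/256)π·11²) = -512/(9801π) m/min
The level is dropping at 512/(9801π) ≈ 0.01663 m/min.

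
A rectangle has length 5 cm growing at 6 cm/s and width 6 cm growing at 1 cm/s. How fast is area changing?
41 cm²/s

A = lw
dA/dt = w·dl/dt + l·dw/dt = 6·6 + 5·1 = 41 cm²/s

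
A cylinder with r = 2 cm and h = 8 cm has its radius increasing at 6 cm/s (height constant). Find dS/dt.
144π cm²/s

S = 2πrh + 2πr² (lateral + bases)
dS/dt = (2πh + 4πr)·dr/dt = (2π·8 + 4π·2)·6
= 144π cm²/s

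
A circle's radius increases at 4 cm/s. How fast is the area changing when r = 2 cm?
16π cm²/s

A = πr²
dA/dt = 2πr · dr/dt = 2π(2)(4) = 16π cm²/s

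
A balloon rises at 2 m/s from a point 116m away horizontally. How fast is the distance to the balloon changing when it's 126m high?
126√7333/7333 ≈ 1.471 m/s

z² = 116² + y²
z = √(116² + 126²) = 2√7333
dz/dt = y/z · dy/dt = 126/(2√7333) · 2 = 126√7333/7333 ≈ 1.471 m/s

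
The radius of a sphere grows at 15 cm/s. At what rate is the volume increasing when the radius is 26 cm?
40560π cm³/s

V = (4/3)πr³
dV/dt = dV/dr · dr/dt = 4πr² · 15
At r = 26: dV/dt = 40560π cm³/s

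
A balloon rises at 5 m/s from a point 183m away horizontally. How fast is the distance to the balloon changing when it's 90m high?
150√4621/4621 ≈ 2.207 m/s

z² = 183² + y²
z = √(183² + 90²) = 3√4621
dz/dt = y/z · dy/dt = 90/(3√4621) · 5 = 150√4621/4621 ≈ 2.207 m/s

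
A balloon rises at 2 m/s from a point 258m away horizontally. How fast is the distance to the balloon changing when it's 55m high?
110√69589/69589 ≈ 0.417 m/s

z² = 258² + y²
z = √(258² + 55²) = √69589
dz/dt = y/z · dy/dt = 55/√69589 · 2 = 110√69589/69589 ≈ 0.417 m/s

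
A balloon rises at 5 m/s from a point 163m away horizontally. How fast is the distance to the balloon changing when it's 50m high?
250√29069/29069 ≈ 1.466 m/s

z² = 163² + y²
z = √(163² + 50²) = √29069
dz/dt = y/z · dy/dt = 50/√29069 · 5 = 250√29069/29069 ≈ 1.466 m/s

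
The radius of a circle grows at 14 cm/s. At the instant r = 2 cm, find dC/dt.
28π cm/s

C = 2πr
dC/dt = 2π · dr/dt = 2π · 14 = 28π cm/s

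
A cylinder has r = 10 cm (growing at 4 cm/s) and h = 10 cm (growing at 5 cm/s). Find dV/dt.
1300π cm³/s

V = πr²h
dV/dt = 2πrh·dr/dt + πr²·dh/dt
= 2π(10)(10)(4) + π(10)²(5)
= 1300π cm³/s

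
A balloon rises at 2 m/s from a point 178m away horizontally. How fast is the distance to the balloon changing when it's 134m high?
67√12410/6205 ≈ 1.203 m/s

z² = 178² + y²
z = √(178² + 134²) = 2√12410
dz/dt = y/z · dy/dt = 134/(2√12410) · 2 = 67√12410/6205 ≈ 1.203 m/s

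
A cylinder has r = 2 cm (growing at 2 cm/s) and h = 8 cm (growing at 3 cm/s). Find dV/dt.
76π cm³/s

V = πr²h
dV/dt = 2πrh·dr/dt + πr²·dh/dt
= 2π(2)(8)(2) + π(2)²(3)
= 76π cm³/s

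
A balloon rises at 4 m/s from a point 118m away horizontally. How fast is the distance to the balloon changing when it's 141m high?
564√33805/33805 ≈ 3.068 m/s

z² = 118² + y²
z = √(118² + 141²) = √33805
dz/dt = y/z · dy/dt = 141/√33805 · 4 = 564√33805/33805 ≈ 3.068 m/s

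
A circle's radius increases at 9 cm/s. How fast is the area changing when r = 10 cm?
180π cm²/s

A = πr²
dA/dt = 2πr · dr/dt = 2π(10)(9) = 180π cm²/s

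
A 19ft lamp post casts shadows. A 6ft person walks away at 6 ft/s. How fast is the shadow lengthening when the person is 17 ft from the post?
36/13 ft/s

By similar triangles: 19/(x+s) = 6/s
Solving: s = 6x/13
ds/dt = 6/13 · dx/dt = 6/13 · 6 = 36/13 ft/s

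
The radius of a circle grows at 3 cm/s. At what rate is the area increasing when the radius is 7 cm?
42π cm²/s

A = πr²
dA/dt = 2πr · dr/dt = 2π(7)(3) = 42π cm²/s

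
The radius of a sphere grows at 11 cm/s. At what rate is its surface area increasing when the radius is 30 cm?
2640π cm²/s

S = 4πr²
dS/dt = dS/dr · dr/dt = 8πr · 11
At r = 30: dS/dt = 2640π cm²/s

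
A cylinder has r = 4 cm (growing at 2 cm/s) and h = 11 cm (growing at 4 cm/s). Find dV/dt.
240π cm³/s

V = πr²h
dV/dt = 2πrh·dr/dt + πr²·dh/dt
= 2π(4)(11)(2) + π(4)²(4)
= 240π cm³/s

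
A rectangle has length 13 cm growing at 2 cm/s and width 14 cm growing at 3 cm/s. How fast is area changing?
67 cm²/s

A = lw
dA/dt = w·dl/dt + l·dw/dt = 14·2 + 13·3 = 67 cm²/s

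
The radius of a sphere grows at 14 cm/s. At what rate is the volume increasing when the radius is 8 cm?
3584π cm³/s

V = (4/3)πr³
dV/dt = dV/dr · dr/dt = 4πr² · 14
At r = 8: dV/dt = 3584π cm³/s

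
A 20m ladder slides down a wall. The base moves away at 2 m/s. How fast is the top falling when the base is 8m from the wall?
4√21/21 ≈ 0.8729 m/s

x² + y² = 20²
2x·dx/dt + 2y·dy/dt = 0
dy/dt = -x/y · dx/dt = -8/(4√21) · 2 = -4√21/21 m/s
The top is descending at 4√21/21 ≈ 0.8729 m/s.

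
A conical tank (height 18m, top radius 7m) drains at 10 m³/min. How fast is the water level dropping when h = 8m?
405/(392π) ≈ 0.3289 m/min

r/h = 7/18, so r = (7/18)h
V = (1/3)πr²h = (1/3)π((7/18)h)²h = (49/972)πh³
dV/dh = (49/324)πh²
dh/dt = (dV/dt)/(dV/dh) = -10/((49/324)π·8²) = -405/(392π) m/min
The level is dropping at 405/(392π) ≈ 0.3289 m/min.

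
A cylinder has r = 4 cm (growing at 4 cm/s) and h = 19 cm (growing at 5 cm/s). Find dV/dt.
688π cm³/s

V = πr²h
dV/dt = 2πrh·dr/dt + πr²·dh/dt
= 2π(4)(19)(4) + π(4)²(5)
= 688π cm³/s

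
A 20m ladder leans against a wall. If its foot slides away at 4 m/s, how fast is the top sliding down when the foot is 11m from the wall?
44√31/93 ≈ 2.634 m/s

x² + y² = 20²
2x·dx/dt + 2y·dy/dt = 0
dy/dt = -x/y · dx/dt = -11/(3√31) · 4 = -44√31/93 m/s
The top is descending at 44√31/93 ≈ 2.634 m/s.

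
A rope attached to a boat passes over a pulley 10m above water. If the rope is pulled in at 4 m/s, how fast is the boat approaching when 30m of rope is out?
3√2 ≈ 4.243 m/s

rope² = x² + 10²
x = √(30² - 10²) = 20√2
dx/dt = (rope/x) · d(rope)/dt = (30/(20√2)) · (-4) = -3√2 m/s
The boat approaches at 3√2 ≈ 4.243 m/s.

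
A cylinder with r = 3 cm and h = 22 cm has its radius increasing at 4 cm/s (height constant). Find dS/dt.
224π cm²/s

S = 2πrh + 2πr² (lateral + bases)
dS/dt = (2πh + 4πr)·dr/dt = (2π·22 + 4π·3)·4
= 224π cm²/s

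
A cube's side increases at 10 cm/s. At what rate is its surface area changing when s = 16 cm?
1920 cm²/s

A = 6s²
dA/dt = 12s · ds/dt = 12·16·10 = 1920 cm²/s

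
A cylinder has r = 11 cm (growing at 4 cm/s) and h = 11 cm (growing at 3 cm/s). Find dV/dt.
1331π cm³/s

V = πr²h
dV/dt = 2πrh·dr/dt + πr²·dh/dt
= 2π(11)(11)(4) + π(11)²(3)
= 1331π cm³/s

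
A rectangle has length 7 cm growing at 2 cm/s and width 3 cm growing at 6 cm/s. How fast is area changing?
48 cm²/s

A = lw
dA/dt = w·dl/dt + l·dw/dt = 3·2 + 7·6 = 48 cm²/s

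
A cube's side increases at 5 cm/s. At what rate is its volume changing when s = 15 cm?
3375 cm³/s

V = s³
dV/dt = 3s² · ds/dt = 3·15²·5 = 3375 cm³/s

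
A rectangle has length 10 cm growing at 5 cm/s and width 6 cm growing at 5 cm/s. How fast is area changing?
80 cm²/s

A = lw
dA/dt = w·dl/dt + l·dw/dt = 6·5 + 10·5 = 80 cm²/s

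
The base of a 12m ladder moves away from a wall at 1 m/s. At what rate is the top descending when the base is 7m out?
7√95/95 ≈ 0.7182 m/s

x² + y² = 12²
2x·dx/dt + 2y·dy/dt = 0
dy/dt = -x/y · dx/dt = -7/√95 · 1 = -7√95/95 m/s
The top is descending at 7√95/95 ≈ 0.7182 m/s.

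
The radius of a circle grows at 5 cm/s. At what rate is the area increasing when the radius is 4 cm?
40π cm²/s

A = πr²
dA/dt = 2πr · dr/dt = 2π(4)(5) = 40π cm²/s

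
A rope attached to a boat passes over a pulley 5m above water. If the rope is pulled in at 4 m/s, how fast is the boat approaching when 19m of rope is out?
19√21/21 ≈ 4.146 m/s

rope² = x² + 5²
x = √(19² - 5²) = 4√21
dx/dt = (rope/x) · d(rope)/dt = (19/(4√21)) · (-4) = -19√21/21 m/s
The boat approaches at 19√21/21 ≈ 4.146 m/s.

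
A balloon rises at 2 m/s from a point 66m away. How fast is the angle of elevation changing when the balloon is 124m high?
0.00669 rad/s

tan(θ) = y/66
sec²(θ) · dθ/dt = (1/66) · dy/dt
dθ/dt = cos²(θ)/66 · 2 = 66/(66² + 124²) · 2
dθ/dt = 0.00669 rad/s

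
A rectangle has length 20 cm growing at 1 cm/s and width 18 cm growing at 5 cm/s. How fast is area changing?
118 cm²/s

A = lw
dA/dt = w·dl/dt + l·dw/dt = 18·1 + 20·5 = 118 cm²/s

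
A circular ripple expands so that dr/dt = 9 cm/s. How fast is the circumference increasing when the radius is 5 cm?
18π cm/s

C = 2πr
dC/dt = 2π · dr/dt = 2π · 9 = 18π cm/s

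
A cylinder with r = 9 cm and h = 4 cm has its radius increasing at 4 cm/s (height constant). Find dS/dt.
176π cm²/s

S = 2πrh + 2πr² (lateral + bases)
dS/dt = (2πh + 4πr)·dr/dt = (2π·4 + 4π·9)·4
= 176π cm²/s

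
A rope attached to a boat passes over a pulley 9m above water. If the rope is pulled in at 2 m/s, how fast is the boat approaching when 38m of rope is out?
76√1363/1363 ≈ 2.059 m/s

rope² = x² + 9²
x = √(38² - 9²) = √1363
dx/dt = (rope/x) · d(rope)/dt = (38/√1363) · (-2) = -76√1363/1363 m/s
The boat approaches at 76√1363/1363 ≈ 2.059 m/s.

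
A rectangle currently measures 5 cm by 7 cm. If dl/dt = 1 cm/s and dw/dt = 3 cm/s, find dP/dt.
8 cm/s

P = 2(l + w)
dP/dt = 2(dl/dt + dw/dt) = 2(1 + 3) = 8 cm/s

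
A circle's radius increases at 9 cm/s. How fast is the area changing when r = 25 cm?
450π cm²/s

A = πr²
dA/dt = 2πr · dr/dt = 2π(25)(9) = 450π cm²/s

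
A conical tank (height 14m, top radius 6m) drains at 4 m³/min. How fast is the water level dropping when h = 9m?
196/(729π) ≈ 0.08558 m/min

r/h = 6/14, so r = (3/7)h
V = (1/3)πr²h = (1/3)π((3/7)h)²h = (3/49)πh³
dV/dh = (9/49)πh²
dh/dt = (dV/dt)/(dV/dh) = -4/((9/49)π·9²) = -196/(729π) m/min
The level is dropping at 196/(729π) ≈ 0.08558 m/min.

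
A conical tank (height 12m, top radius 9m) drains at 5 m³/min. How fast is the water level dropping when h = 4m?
5/(9π) ≈ 0.1768 m/min

r/h = 9/12, so r = (3/4)h
V = (1/3)πr²h = (1/3)π((3/4)h)²h = (3/16)πh³
dV/dh = (9/16)πh²
dh/dt = (dV/dt)/(dV/dh) = -5/((9/16)π·4²) = -5/(9π) m/min
The level is dropping at 5/(9π) ≈ 0.1768 m/min.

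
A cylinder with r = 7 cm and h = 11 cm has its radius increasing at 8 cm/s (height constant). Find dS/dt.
400π cm²/s

S = 2πrh + 2πr² (lateral + bases)
dS/dt = (2πh + 4πr)·dr/dt = (2π·11 + 4π·7)·8
= 400π cm²/s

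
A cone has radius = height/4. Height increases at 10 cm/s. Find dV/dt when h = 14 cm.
245π/2 cm³/s

V = (1/3)π(h/4)²h = πh³/48
dV/dt = πh²/16 · 10
At h = 14: dV/dt = 245π/2 cm³/s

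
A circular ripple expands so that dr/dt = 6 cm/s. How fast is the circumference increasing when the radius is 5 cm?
12π cm/s

C = 2πr
dC/dt = 2π · dr/dt = 2π · 6 = 12π cm/s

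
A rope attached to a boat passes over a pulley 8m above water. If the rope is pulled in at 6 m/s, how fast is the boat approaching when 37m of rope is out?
74√145/145 ≈ 6.145 m/s

rope² = x² + 8²
x = √(37² - 8²) = 3√145
dx/dt = (rope/x) · d(rope)/dt = (37/(3√145)) · (-6) = -74√145/145 m/s
The boat approaches at 74√145/145 ≈ 6.145 m/s.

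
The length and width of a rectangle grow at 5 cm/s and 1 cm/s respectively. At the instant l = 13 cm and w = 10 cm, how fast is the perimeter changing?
12 cm/s

P = 2(l + w)
dP/dt = 2(dl/dt + dw/dt) = 2(5 + 1) = 12 cm/s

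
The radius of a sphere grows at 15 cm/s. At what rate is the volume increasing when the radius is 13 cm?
10140π cm³/s

V = (4/3)πr³
dV/dt = dV/dr · dr/dt = 4πr² · 15
At r = 13: dV/dt = 10140π cm³/s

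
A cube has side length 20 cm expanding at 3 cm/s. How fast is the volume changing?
3600 cm³/s

V = s³
dV/dt = 3s² · ds/dt = 3·20²·3 = 3600 cm³/s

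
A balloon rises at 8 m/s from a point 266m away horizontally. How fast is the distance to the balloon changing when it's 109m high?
872√82637/82637 ≈ 3.033 m/s

z² = 266² + y²
z = √(266² + 109²) = √82637
dz/dt = y/z · dy/dt = 109/√82637 · 8 = 872√82637/82637 ≈ 3.033 m/s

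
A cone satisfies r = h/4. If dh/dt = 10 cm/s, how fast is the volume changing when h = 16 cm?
160π cm³/s

V = (1/3)π(h/4)²h = πh³/48
dV/dt = πh²/16 · 10
At h = 16: dV/dt = 160π cm³/s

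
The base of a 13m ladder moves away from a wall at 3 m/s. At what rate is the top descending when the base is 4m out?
4√17/17 ≈ 0.9701 m/s

x² + y² = 13²
2x·dx/dt + 2y·dy/dt = 0
dy/dt = -x/y · dx/dt = -4/(3√17) · 3 = -4√17/17 m/s
The top is descending at 4√17/17 ≈ 0.9701 m/s.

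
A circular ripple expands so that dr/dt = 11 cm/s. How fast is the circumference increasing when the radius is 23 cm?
22π cm/s

C = 2πr
dC/dt = 2π · dr/dt = 2π · 11 = 22π cm/s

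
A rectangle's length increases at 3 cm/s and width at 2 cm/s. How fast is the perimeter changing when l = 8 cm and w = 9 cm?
10 cm/s

P = 2(l + w)
dP/dt = 2(dl/dt + dw/dt) = 2(3 + 2) = 10 cm/s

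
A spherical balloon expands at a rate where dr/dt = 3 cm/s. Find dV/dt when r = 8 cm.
768π cm³/s

V = (4/3)πr³
dV/dt = dV/dr · dr/dt = 4πr² · 3
At r = 8: dV/dt = 768π cm³/s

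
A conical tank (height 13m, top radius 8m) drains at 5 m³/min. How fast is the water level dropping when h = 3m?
845/(576π) ≈ 0.467 m/min

r/h = 8/13, so r = (8/13)h
V = (1/3)πr²h = (1/3)π((8/13)h)²h = (64/507)πh³
dV/dh = (64/169)πh²
dh/dt = (dV/dt)/(dV/dh) = -5/((64/169)π·3²) = -845/(576π) m/min
The level is dropping at 845/(576π) ≈ 0.467 m/min.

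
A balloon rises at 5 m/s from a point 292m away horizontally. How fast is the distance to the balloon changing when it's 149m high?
149√107465/21493 ≈ 2.273 m/s

z² = 292² + y²
z = √(292² + 149²) = √107465
dz/dt = y/z · dy/dt = 149/√107465 · 5 = 149√107465/21493 ≈ 2.273 m/s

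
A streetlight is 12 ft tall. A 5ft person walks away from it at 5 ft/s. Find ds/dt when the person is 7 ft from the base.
25/7 ft/s

By similar triangles: 12/(x+s) = 5/s
Solving: s = 5x/7
ds/dt = 5/7 · dx/dt = 5/7 · 5 = 25/7 ft/s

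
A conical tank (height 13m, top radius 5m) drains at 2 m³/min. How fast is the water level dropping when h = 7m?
338/(1225π) ≈ 0.08783 m/min

r/h = 5/13, so r = (5/13)h
V = (1/3)πr²h = (1/3)π((5/13)h)²h = (25/507)πh³
dV/dh = (25/169)πh²
dh/dt = (dV/dt)/(dV/dh) = -2/((25/169)π·7²) = -338/(1225π) m/min
The level is dropping at 338/(1225π) ≈ 0.08783 m/min.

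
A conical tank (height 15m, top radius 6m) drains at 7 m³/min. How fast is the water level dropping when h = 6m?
175/(144π) ≈ 0.3868 m/min

r/h = 6/15, so r = (2/5)h
V = (1/3)πr²h = (1/3)π((2/5)h)²h = (4/75)πh³
dV/dh = (4/25)πh²
dh/dt = (dV/dt)/(dV/dh) = -7/((4/25)π·6²) = -175/(144π) m/min
The level is dropping at 175/(144π) ≈ 0.3868 m/min.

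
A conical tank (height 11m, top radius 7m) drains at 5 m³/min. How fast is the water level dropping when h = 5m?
121/(245π) ≈ 0.1572 m/min

r/h = 7/11, so r = (7/11)h
V = (1/3)πr²h = (1/3)π((7/11)h)²h = (49/363)πh³
dV/dh = (49/121)πh²
dh/dt = (dV/dt)/(dV/dh) = -5/((49/121)π·5²) = -121/(245π) m/min
The level is dropping at 121/(245π) ≈ 0.1572 m/min.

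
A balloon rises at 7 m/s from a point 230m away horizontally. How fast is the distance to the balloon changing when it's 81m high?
567√59461/59461 ≈ 2.325 m/s

z² = 230² + y²
z = √(230² + 81²) = √59461
dz/dt = y/z · dy/dt = 81/√59461 · 7 = 567√59461/59461 ≈ 2.325 m/s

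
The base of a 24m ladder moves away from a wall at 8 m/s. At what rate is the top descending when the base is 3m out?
8√7/21 ≈ 1.008 m/s

x² + y² = 24²
2x·dx/dt + 2y·dy/dt = 0
dy/dt = -x/y · dx/dt = -3/(9√7) · 8 = -8√7/21 m/s
The top is descending at 8√7/21 ≈ 1.008 m/s.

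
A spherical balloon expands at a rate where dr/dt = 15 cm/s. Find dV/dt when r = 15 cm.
13500π cm³/s

V = (4/3)πr³
dV/dt = dV/dr · dr/dt = 4πr² · 15
At r = 15: dV/dt = 13500π cm³/s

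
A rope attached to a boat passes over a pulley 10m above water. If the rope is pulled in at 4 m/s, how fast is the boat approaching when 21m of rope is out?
84√341/341 ≈ 4.549 m/s

rope² = x² + 10²
x = √(21² - 10²) = √341
dx/dt = (rope/x) · d(rope)/dt = (21/√341) · (-4) = -84√341/341 m/s
The boat approaches at 84√341/341 ≈ 4.549 m/s.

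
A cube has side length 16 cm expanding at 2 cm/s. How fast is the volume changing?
1536 cm³/s

V = s³
dV/dt = 3s² · ds/dt = 3·16²·2 = 1536 cm³/s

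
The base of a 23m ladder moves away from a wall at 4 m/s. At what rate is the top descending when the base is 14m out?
56√37/111 ≈ 3.069 m/s

x² + y² = 23²
2x·dx/dt + 2y·dy/dt = 0
dy/dt = -x/y · dx/dt = -14/(3√37) · 4 = -56√37/111 m/s
The top is descending at 56√37/111 ≈ 3.069 m/s.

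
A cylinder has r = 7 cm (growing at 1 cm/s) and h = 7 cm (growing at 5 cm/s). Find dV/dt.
343π cm³/s

V = πr²h
dV/dt = 2πrh·dr/dt + πr²·dh/dt
= 2π(7)(7)(1) + π(7)²(5)
= 343π cm³/s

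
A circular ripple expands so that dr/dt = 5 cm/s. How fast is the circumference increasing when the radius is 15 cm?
10π cm/s

C = 2πr
dC/dt = 2π · dr/dt = 2π · 5 = 10π cm/s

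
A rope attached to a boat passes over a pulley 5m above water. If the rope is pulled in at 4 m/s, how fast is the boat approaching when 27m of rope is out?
27√11/22 ≈ 4.07 m/s

rope² = x² + 5²
x = √(27² - 5²) = 8√11
dx/dt = (rope/x) · d(rope)/dt = (27/(8√11)) · (-4) = -27√11/22 m/s
The boat approaches at 27√11/22 ≈ 4.07 m/s.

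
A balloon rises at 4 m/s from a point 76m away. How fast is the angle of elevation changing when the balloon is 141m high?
0.011849 rad/s

tan(θ) = y/76
sec²(θ) · dθ/dt = (1/76) · dy/dt
dθ/dt = cos²(θ)/76 · 4 = 76/(76² + 141²) · 4
dθ/dt = 0.011849 rad/s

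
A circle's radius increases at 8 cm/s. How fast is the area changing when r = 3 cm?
48π cm²/s

A = πr²
dA/dt = 2πr · dr/dt = 2π(3)(8) = 48π cm²/s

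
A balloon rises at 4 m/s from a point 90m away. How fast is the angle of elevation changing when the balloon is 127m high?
0.014858 rad/s

tan(θ) = y/90
sec²(θ) · dθ/dt = (1/90) · dy/dt
dθ/dt = cos²(θ)/90 · 4 = 90/(90² + 127²) · 4
dθ/dt = 0.014858 rad/s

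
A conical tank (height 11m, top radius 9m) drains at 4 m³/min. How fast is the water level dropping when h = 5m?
484/(2025π) ≈ 0.07608 m/min

r/h = 9/11, so r = (9/11)h
V = (1/3)πr²h = (1/3)π((9/11)h)²h = (27/121)πh³
dV/dh = (81/121)πh²
dh/dt = (dV/dt)/(dV/dh) = -4/((81/121)π·5²) = -484/(2025π) m/min
The level is dropping at 484/(2025π) ≈ 0.07608 m/min.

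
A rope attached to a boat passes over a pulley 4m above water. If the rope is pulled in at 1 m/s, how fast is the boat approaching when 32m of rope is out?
8√7/21 ≈ 1.008 m/s

rope² = x² + 4²
x = √(32² - 4²) = 12√7
dx/dt = (rope/x) · d(rope)/dt = (32/(12√7)) · (-1) = -8√7/21 m/s
The boat approaches at 8√7/21 ≈ 1.008 m/s.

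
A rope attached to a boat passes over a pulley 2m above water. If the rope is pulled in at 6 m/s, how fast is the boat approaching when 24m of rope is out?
72√143/143 ≈ 6.021 m/s

rope² = x² + 2²
x = √(24² - 2²) = 2√143
dx/dt = (rope/x) · d(rope)/dt = (24/(2√143)) · (-6) = -72√143/143 m/s
The boat approaches at 72√143/143 ≈ 6.021 m/s.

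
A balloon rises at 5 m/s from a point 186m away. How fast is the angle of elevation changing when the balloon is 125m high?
0.018518 rad/s

tan(θ) = y/186
sec²(θ) · dθ/dt = (1/186) · dy/dt
dθ/dt = cos²(θ)/186 · 5 = 186/(186² + 125²) · 5
dθ/dt = 0.018518 rad/s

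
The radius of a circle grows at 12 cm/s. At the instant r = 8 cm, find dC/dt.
24π cm/s

C = 2πr
dC/dt = 2π · dr/dt = 2π · 12 = 24π cm/s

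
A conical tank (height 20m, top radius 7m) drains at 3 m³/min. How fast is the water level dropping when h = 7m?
1200/(2401π) ≈ 0.1591 m/min

r/h = 7/20, so r = (7/20)h
V = (1/3)πr²h = (1/3)π((7/20)h)²h = (49/1200)πh³
dV/dh = (49/400)πh²
dh/dt = (dV/dt)/(dV/dh) = -3/((49/400)π·7²) = -1200/(2401π) m/min
The level is dropping at 1200/(2401π) ≈ 0.1591 m/min.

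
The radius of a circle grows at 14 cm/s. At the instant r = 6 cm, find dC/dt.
28π cm/s

C = 2πr
dC/dt = 2π · dr/dt = 2π · 14 = 28π cm/s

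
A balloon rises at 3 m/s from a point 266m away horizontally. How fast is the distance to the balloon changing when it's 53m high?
159√73565/73565 ≈ 0.5862 m/s

z² = 266² + y²
z = √(266² + 53²) = √73565
dz/dt = y/z · dy/dt = 53/√73565 · 3 = 159√73565/73565 ≈ 0.5862 m/s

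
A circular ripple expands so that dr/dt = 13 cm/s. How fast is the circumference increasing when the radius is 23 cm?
26π cm/s

C = 2πr
dC/dt = 2π · dr/dt = 2π · 13 = 26π cm/s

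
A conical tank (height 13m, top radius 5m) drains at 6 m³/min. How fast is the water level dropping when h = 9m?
338/(675π) ≈ 0.1594 m/min

r/h = 5/13, so r = (5/13)h
V = (1/3)πr²h = (1/3)π((5/13)h)²h = (25/507)πh³
dV/dh = (25/169)πh²
dh/dt = (dV/dt)/(dV/dh) = -6/((25/169)π·9²) = -338/(675π) m/min
The level is dropping at 338/(675π) ≈ 0.1594 m/min.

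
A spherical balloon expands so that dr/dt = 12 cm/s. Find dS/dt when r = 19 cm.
1824π cm²/s

S = 4πr²
dS/dt = dS/dr · dr/dt = 8πr · 12
At r = 19: dS/dt = 1824π cm²/s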